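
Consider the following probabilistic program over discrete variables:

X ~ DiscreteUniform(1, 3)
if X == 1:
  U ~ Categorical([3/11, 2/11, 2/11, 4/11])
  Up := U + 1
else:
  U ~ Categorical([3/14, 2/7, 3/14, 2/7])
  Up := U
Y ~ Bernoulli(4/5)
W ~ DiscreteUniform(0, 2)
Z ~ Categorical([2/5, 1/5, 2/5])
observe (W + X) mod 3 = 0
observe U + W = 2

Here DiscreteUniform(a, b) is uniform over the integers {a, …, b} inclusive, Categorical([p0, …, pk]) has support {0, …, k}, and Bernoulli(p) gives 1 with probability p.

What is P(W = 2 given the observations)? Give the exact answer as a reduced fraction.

P(W = 2 | obs) = 6/17

Enumerate traces; 18 have nonzero weight after conditioning:
  (X=1, U=0, Y=0, W=2, Z=0) weight 2/825
  (X=1, U=0, Y=0, W=2, Z=1) weight 1/825
  (X=1, U=0, Y=0, W=2, Z=2) weight 2/825
  (X=1, U=0, Y=1, W=2, Z=0) weight 8/825
  (X=1, U=0, Y=1, W=2, Z=1) weight 4/825
  (X=1, U=0, Y=1, W=2, Z=2) weight 8/825
  (X=2, U=1, Y=0, W=1, Z=0) weight 4/1575
  (X=2, U=1, Y=0, W=1, Z=1) weight 2/1575
  (X=3, U=2, Y=0, W=0, Z=0) weight 1/525
  … 9 more
Group by W:
  weight(W=0) = 1/42
  weight(W=1) = 2/63
  weight(W=2) = 1/33
Total weight = 1/42 + 2/63 + 1/33 = 17/198
P(W=0 | obs) = 1/42 / 17/198 = 33/119
P(W=1 | obs) = 2/63 / 17/198 = 44/119
P(W=2 | obs) = 1/33 / 17/198 = 6/17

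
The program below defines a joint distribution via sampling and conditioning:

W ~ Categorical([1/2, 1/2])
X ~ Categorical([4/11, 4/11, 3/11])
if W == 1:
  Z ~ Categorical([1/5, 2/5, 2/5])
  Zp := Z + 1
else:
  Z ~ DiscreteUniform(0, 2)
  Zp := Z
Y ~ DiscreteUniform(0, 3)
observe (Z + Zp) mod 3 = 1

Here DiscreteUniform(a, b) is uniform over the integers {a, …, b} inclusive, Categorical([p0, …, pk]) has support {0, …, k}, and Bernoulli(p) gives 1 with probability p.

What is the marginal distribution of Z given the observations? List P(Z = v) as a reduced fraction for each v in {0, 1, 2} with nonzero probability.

Enumerate traces; 24 have nonzero weight after conditioning:
  (W=0, X=0, Z=2, Y=0) weight 1/66
  (W=0, X=0, Z=2, Y=1) weight 1/66
  (W=0, X=0, Z=2, Y=2) weight 1/66
  (W=0, X=0, Z=2, Y=3) weight 1/66
  (W=0, X=1, Z=2, Y=0) weight 1/66
  (W=0, X=1, Z=2, Y=1) weight 1/66
  (W=0, X=1, Z=2, Y=2) weight 1/66
  (W=0, X=1, Z=2, Y=3) weight 1/66
  (W=1, X=0, Z=0, Y=0) weight 1/110
  … 15 more
Group by Z:
  weight(Z=0) = 1/10
  weight(Z=2) = 1/6
Total weight = 1/10 + 1/6 = 4/15
P(Z=0 | obs) = 1/10 / 4/15 = 3/8
P(Z=2 | obs) = 1/6 / 4/15 = 5/8

P(Z=0) = 3/8, P(Z=2) = 5/8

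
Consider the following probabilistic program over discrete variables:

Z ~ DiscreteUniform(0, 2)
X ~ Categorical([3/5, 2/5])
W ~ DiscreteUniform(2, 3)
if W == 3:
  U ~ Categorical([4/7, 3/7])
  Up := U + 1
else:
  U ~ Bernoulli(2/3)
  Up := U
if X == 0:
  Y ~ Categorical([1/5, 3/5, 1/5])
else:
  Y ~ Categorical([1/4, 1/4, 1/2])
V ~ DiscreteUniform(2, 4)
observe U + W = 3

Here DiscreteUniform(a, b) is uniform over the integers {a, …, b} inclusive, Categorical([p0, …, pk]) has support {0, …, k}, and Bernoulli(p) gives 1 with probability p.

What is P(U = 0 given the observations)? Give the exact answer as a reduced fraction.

P(U = 0 | obs) = 6/13

Enumerate traces; 108 have nonzero weight after conditioning:
  (Z=0, X=0, W=2, U=1, Y=0, V=2) weight 1/225
  (Z=0, X=0, W=2, U=1, Y=0, V=3) weight 1/225
  (Z=0, X=0, W=2, U=1, Y=0, V=4) weight 1/225
  (Z=0, X=0, W=2, U=1, Y=1, V=2) weight 1/75
  (Z=0, X=0, W=2, U=1, Y=1, V=3) weight 1/75
  (Z=0, X=0, W=2, U=1, Y=1, V=4) weight 1/75
  (Z=0, X=0, W=2, U=1, Y=2, V=2) weight 1/225
  (Z=0, X=0, W=2, U=1, Y=2, V=3) weight 1/225
  (Z=0, X=0, W=3, U=0, Y=0, V=2) weight 2/525
  … 99 more
Group by U:
  weight(U=0) = 2/7
  weight(U=1) = 1/3
Total weight = 2/7 + 1/3 = 13/21
P(U=0 | obs) = 2/7 / 13/21 = 6/13
P(U=1 | obs) = 1/3 / 13/21 = 7/13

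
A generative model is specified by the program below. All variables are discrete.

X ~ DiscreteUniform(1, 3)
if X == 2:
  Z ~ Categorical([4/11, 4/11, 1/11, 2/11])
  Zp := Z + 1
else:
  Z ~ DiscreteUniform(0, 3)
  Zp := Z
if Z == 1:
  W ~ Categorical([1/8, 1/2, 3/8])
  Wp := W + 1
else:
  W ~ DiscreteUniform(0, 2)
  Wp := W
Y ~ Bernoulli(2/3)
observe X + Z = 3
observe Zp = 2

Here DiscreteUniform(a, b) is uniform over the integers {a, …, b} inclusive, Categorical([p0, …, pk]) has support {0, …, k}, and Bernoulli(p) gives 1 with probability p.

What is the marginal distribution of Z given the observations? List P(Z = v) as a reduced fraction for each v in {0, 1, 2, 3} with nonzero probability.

Enumerate traces; 12 have nonzero weight after conditioning:
  (X=1, Z=2, W=0, Y=0) weight 1/108
  (X=1, Z=2, W=0, Y=1) weight 1/54
  (X=1, Z=2, W=1, Y=0) weight 1/108
  (X=1, Z=2, W=1, Y=1) weight 1/54
  (X=1, Z=2, W=2, Y=0) weight 1/108
  (X=1, Z=2, W=2, Y=1) weight 1/54
  (X=2, Z=1, W=0, Y=0) weight 1/198
  (X=2, Z=1, W=0, Y=1) weight 1/99
  … 4 more
Group by Z:
  weight(Z=1) = 4/33
  weight(Z=2) = 1/12
Total weight = 4/33 + 1/12 = 9/44
P(Z=1 | obs) = 4/33 / 9/44 = 16/27
P(Z=2 | obs) = 1/12 / 9/44 = 11/27

P(Z=1) = 16/27, P(Z=2) = 11/27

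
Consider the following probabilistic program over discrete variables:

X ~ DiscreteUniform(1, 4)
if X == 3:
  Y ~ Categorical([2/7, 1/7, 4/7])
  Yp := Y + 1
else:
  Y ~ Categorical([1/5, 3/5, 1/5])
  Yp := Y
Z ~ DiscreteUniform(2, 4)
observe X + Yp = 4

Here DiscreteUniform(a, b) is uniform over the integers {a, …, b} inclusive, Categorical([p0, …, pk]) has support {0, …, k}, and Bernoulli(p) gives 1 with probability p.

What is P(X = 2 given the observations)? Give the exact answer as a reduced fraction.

Enumerate traces; 9 have nonzero weight after conditioning:
  (X=2, Y=2, Z=2) weight 1/60
  (X=2, Y=2, Z=3) weight 1/60
  (X=2, Y=2, Z=4) weight 1/60
  (X=3, Y=0, Z=2) weight 1/42
  (X=3, Y=0, Z=3) weight 1/42
  (X=3, Y=0, Z=4) weight 1/42
  (X=4, Y=0, Z=2) weight 1/60
  (X=4, Y=0, Z=3) weight 1/60
  … 1 more
Group by X:
  weight(X=2) = 1/20
  weight(X=3) = 1/14
  weight(X=4) = 1/20
Total weight = 1/20 + 1/14 + 1/20 = 6/35
P(X=2 | obs) = 1/20 / 6/35 = 7/24
P(X=3 | obs) = 1/14 / 6/35 = 5/12
P(X=4 | obs) = 1/20 / 6/35 = 7/24

P(X = 2 | obs) = 7/24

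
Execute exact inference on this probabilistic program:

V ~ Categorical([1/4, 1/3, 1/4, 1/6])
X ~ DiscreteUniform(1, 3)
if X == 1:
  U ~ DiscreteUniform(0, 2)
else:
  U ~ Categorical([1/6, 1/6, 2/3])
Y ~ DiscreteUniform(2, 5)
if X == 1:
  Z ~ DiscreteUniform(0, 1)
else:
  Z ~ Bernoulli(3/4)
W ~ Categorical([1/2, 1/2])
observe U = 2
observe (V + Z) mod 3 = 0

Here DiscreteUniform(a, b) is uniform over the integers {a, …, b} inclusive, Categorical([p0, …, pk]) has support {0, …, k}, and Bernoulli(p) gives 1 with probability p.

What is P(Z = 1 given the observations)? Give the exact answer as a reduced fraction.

P(Z = 1 | obs) = 7/12

Enumerate traces; 72 have nonzero weight after conditioning:
  (V=0, X=1, U=2, Y=2, Z=0, W=0) weight 1/576
  (V=0, X=1, U=2, Y=2, Z=0, W=1) weight 1/576
  (V=0, X=1, U=2, Y=3, Z=0, W=0) weight 1/576
  (V=0, X=1, U=2, Y=3, Z=0, W=1) weight 1/576
  (V=0, X=1, U=2, Y=4, Z=0, W=0) weight 1/576
  (V=0, X=1, U=2, Y=4, Z=0, W=1) weight 1/576
  (V=0, X=1, U=2, Y=5, Z=0, W=0) weight 1/576
  (V=0, X=1, U=2, Y=5, Z=0, W=1) weight 1/576
  (V=2, X=1, U=2, Y=2, Z=1, W=0) weight 1/576
  … 63 more
Group by Z:
  weight(Z=0) = 5/72
  weight(Z=1) = 7/72
Total weight = 5/72 + 7/72 = 1/6
P(Z=0 | obs) = 5/72 / 1/6 = 5/12
P(Z=1 | obs) = 7/72 / 1/6 = 7/12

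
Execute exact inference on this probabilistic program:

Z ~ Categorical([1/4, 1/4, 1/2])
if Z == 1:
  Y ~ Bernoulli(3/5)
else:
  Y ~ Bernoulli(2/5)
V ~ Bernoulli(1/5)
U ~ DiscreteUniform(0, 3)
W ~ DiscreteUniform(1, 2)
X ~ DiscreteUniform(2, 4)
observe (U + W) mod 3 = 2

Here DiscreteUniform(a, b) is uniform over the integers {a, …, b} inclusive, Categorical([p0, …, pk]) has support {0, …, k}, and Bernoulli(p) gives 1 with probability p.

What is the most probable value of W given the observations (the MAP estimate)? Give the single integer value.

argmax_v P(W = v | obs) = 2

Enumerate traces; 108 have nonzero weight after conditioning:
  (Z=0, Y=0, V=0, U=0, W=2, X=2) weight 1/200
  (Z=0, Y=0, V=0, U=0, W=2, X=3) weight 1/200
  (Z=0, Y=0, V=0, U=0, W=2, X=4) weight 1/200
  (Z=0, Y=0, V=0, U=1, W=1, X=2) weight 1/200
  (Z=0, Y=0, V=0, U=1, W=1, X=3) weight 1/200
  (Z=0, Y=0, V=0, U=1, W=1, X=4) weight 1/200
  (Z=0, Y=0, V=0, U=3, W=2, X=2) weight 1/200
  (Z=0, Y=0, V=0, U=3, W=2, X=3) weight 1/200
  … 100 more
Group by W:
  weight(W=1) = 1/8
  weight(W=2) = 1/4
Total weight = 1/8 + 1/4 = 3/8
P(W=1 | obs) = 1/8 / 3/8 = 1/3
P(W=2 | obs) = 1/4 / 3/8 = 2/3
argmax = 2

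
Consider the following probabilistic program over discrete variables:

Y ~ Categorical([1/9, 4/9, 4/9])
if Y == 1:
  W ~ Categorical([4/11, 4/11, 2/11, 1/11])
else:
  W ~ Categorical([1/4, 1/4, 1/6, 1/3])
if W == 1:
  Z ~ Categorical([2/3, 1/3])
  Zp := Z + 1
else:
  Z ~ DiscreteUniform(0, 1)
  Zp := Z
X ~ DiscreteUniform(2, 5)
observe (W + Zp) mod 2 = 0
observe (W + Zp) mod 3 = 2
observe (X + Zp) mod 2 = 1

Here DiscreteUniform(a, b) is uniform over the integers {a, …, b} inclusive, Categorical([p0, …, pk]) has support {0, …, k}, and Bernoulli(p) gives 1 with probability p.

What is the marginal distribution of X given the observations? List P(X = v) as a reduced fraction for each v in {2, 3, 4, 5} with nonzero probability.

P(X=2) = 119/341, P(X=3) = 103/682, P(X=4) = 119/341, P(X=5) = 103/682

Enumerate traces; 12 have nonzero weight after conditioning:
  (Y=0, W=1, Z=0, X=2) weight 1/216
  (Y=0, W=1, Z=0, X=4) weight 1/216
  (Y=0, W=2, Z=0, X=3) weight 1/432
  (Y=0, W=2, Z=0, X=5) weight 1/432
  (Y=1, W=1, Z=0, X=2) weight 8/297
  (Y=1, W=1, Z=0, X=4) weight 8/297
  (Y=1, W=2, Z=0, X=3) weight 1/99
  (Y=1, W=2, Z=0, X=5) weight 1/99
  … 4 more
Group by X:
  weight(X=2) = 119/2376
  weight(X=3) = 103/4752
  weight(X=4) = 119/2376
  weight(X=5) = 103/4752
Total weight = 119/2376 + 103/4752 + 119/2376 + 103/4752 = 31/216
P(X=2 | obs) = 119/2376 / 31/216 = 119/341
P(X=3 | obs) = 103/4752 / 31/216 = 103/682
P(X=4 | obs) = 119/2376 / 31/216 = 119/341
P(X=5 | obs) = 103/4752 / 31/216 = 103/682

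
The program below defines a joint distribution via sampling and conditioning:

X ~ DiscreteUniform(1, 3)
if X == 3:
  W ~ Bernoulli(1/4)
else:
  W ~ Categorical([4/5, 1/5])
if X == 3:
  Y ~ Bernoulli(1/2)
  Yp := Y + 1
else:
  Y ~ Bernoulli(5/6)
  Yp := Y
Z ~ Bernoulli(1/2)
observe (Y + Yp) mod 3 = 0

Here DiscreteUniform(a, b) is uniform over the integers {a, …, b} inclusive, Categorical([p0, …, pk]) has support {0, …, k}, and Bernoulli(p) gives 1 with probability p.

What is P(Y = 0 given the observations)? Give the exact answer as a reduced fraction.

P(Y = 0 | obs) = 2/5

Enumerate traces; 12 have nonzero weight after conditioning:
  (X=1, W=0, Y=0, Z=0) weight 1/45
  (X=1, W=0, Y=0, Z=1) weight 1/45
  (X=1, W=1, Y=0, Z=0) weight 1/180
  (X=1, W=1, Y=0, Z=1) weight 1/180
  (X=2, W=0, Y=0, Z=0) weight 1/45
  (X=2, W=0, Y=0, Z=1) weight 1/45
  (X=2, W=1, Y=0, Z=0) weight 1/180
  (X=2, W=1, Y=0, Z=1) weight 1/180
  (X=3, W=0, Y=1, Z=0) weight 1/16
  … 3 more
Group by Y:
  weight(Y=0) = 1/9
  weight(Y=1) = 1/6
Total weight = 1/9 + 1/6 = 5/18
P(Y=0 | obs) = 1/9 / 5/18 = 2/5
P(Y=1 | obs) = 1/6 / 5/18 = 3/5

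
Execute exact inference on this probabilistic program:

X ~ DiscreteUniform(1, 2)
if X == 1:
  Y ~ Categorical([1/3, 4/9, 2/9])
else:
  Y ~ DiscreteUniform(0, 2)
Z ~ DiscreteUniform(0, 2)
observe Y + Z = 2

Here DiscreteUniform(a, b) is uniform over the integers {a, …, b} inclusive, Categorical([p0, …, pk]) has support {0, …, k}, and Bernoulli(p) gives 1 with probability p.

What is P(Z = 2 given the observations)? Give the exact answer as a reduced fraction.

Enumerate traces; 6 have nonzero weight after conditioning:
  (X=1, Y=0, Z=2) weight 1/18
  (X=1, Y=1, Z=1) weight 2/27
  (X=1, Y=2, Z=0) weight 1/27
  (X=2, Y=0, Z=2) weight 1/18
  (X=2, Y=1, Z=1) weight 1/18
  (X=2, Y=2, Z=0) weight 1/18
Group by Z:
  weight(Z=0) = 5/54
  weight(Z=1) = 7/54
  weight(Z=2) = 1/9
Total weight = 5/54 + 7/54 + 1/9 = 1/3
P(Z=0 | obs) = 5/54 / 1/3 = 5/18
P(Z=1 | obs) = 7/54 / 1/3 = 7/18
P(Z=2 | obs) = 1/9 / 1/3 = 1/3

P(Z = 2 | obs) = 1/3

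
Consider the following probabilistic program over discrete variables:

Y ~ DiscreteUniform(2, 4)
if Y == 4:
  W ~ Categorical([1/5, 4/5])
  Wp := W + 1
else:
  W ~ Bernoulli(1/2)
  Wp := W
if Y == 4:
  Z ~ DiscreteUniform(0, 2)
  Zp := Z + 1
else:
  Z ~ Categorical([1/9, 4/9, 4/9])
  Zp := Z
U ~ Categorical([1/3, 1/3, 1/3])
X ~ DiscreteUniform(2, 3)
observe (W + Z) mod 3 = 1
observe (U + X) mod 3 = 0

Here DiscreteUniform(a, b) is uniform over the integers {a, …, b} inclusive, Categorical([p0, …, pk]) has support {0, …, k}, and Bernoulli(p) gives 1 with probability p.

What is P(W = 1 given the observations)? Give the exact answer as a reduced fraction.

P(W = 1 | obs) = 17/40

Enumerate traces; 12 have nonzero weight after conditioning:
  (Y=2, W=0, Z=1, U=0, X=3) weight 1/81
  (Y=2, W=0, Z=1, U=1, X=2) weight 1/81
  (Y=2, W=1, Z=0, U=0, X=3) weight 1/324
  (Y=2, W=1, Z=0, U=1, X=2) weight 1/324
  (Y=3, W=0, Z=1, U=0, X=3) weight 1/81
  (Y=3, W=0, Z=1, U=1, X=2) weight 1/81
  (Y=3, W=1, Z=0, U=0, X=3) weight 1/324
  (Y=3, W=1, Z=0, U=1, X=2) weight 1/324
  … 4 more
Group by W:
  weight(W=0) = 23/405
  weight(W=1) = 17/405
Total weight = 23/405 + 17/405 = 8/81
P(W=0 | obs) = 23/405 / 8/81 = 23/40
P(W=1 | obs) = 17/405 / 8/81 = 17/40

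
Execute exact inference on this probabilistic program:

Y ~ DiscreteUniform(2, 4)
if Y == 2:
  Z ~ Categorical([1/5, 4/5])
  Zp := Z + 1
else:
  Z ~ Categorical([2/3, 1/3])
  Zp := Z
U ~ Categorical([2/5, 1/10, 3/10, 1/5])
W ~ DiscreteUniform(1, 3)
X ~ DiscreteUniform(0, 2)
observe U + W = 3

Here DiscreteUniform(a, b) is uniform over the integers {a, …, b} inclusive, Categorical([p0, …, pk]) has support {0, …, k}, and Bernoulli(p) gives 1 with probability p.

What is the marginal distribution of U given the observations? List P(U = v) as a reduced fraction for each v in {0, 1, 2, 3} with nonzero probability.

P(U=0) = 1/2, P(U=1) = 1/8, P(U=2) = 3/8

Enumerate traces; 54 have nonzero weight after conditioning:
  (Y=2, Z=0, U=0, W=3, X=0) weight 2/675
  (Y=2, Z=0, U=0, W=3, X=1) weight 2/675
  (Y=2, Z=0, U=0, W=3, X=2) weight 2/675
  (Y=2, Z=0, U=1, W=2, X=0) weight 1/1350
  (Y=2, Z=0, U=1, W=2, X=1) weight 1/1350
  (Y=2, Z=0, U=1, W=2, X=2) weight 1/1350
  (Y=2, Z=0, U=2, W=1, X=0) weight 1/450
  (Y=2, Z=0, U=2, W=1, X=1) weight 1/450
  … 46 more
Group by U:
  weight(U=0) = 2/15
  weight(U=1) = 1/30
  weight(U=2) = 1/10
Total weight = 2/15 + 1/30 + 1/10 = 4/15
P(U=0 | obs) = 2/15 / 4/15 = 1/2
P(U=1 | obs) = 1/30 / 4/15 = 1/8
P(U=2 | obs) = 1/10 / 4/15 = 3/8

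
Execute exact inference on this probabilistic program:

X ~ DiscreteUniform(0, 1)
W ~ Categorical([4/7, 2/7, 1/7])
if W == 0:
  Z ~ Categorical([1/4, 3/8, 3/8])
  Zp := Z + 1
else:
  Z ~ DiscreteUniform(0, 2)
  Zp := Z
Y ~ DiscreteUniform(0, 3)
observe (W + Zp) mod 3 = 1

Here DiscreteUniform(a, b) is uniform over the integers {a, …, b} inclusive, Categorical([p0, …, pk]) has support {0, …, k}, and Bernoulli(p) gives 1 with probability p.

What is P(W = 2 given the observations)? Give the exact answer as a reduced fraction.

Enumerate traces; 24 have nonzero weight after conditioning:
  (X=0, W=0, Z=0, Y=0) weight 1/56
  (X=0, W=0, Z=0, Y=1) weight 1/56
  (X=0, W=0, Z=0, Y=2) weight 1/56
  (X=0, W=0, Z=0, Y=3) weight 1/56
  (X=0, W=1, Z=0, Y=0) weight 1/84
  (X=0, W=1, Z=0, Y=1) weight 1/84
  (X=0, W=1, Z=0, Y=2) weight 1/84
  (X=0, W=1, Z=0, Y=3) weight 1/84
  (X=0, W=2, Z=2, Y=0) weight 1/168
  … 15 more
Group by W:
  weight(W=0) = 1/7
  weight(W=1) = 2/21
  weight(W=2) = 1/21
Total weight = 1/7 + 2/21 + 1/21 = 2/7
P(W=0 | obs) = 1/7 / 2/7 = 1/2
P(W=1 | obs) = 2/21 / 2/7 = 1/3
P(W=2 | obs) = 1/21 / 2/7 = 1/6

P(W = 2 | obs) = 1/6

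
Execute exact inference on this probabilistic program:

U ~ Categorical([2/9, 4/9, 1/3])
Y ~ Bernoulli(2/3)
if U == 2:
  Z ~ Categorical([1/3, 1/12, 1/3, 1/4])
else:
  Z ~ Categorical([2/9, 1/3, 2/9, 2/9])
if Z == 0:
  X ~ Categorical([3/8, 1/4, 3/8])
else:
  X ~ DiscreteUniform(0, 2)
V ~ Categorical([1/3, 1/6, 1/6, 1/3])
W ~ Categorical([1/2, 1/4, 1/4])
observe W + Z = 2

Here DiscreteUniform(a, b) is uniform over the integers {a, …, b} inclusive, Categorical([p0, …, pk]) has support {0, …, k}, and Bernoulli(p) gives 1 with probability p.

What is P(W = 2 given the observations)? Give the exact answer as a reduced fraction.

P(W = 2 | obs) = 28/111

Enumerate traces; 216 have nonzero weight after conditioning:
  (U=0, Y=0, Z=0, X=0, V=0, W=2) weight 1/1944
  (U=0, Y=0, Z=0, X=0, V=1, W=2) weight 1/3888
  (U=0, Y=0, Z=0, X=0, V=2, W=2) weight 1/3888
  (U=0, Y=0, Z=0, X=0, V=3, W=2) weight 1/1944
  (U=0, Y=0, Z=0, X=1, V=0, W=2) weight 1/2916
  (U=0, Y=0, Z=0, X=1, V=1, W=2) weight 1/5832
  (U=0, Y=0, Z=0, X=1, V=2, W=2) weight 1/5832
  (U=0, Y=0, Z=0, X=1, V=3, W=2) weight 1/2916
  (U=0, Y=0, Z=1, X=0, V=0, W=1) weight 1/1458
  (U=0, Y=0, Z=2, X=0, V=0, W=0) weight 2/2187
  … 206 more
Group by W:
  weight(W=0) = 7/54
  weight(W=1) = 1/16
  weight(W=2) = 7/108
Total weight = 7/54 + 1/16 + 7/108 = 37/144
P(W=0 | obs) = 7/54 / 37/144 = 56/111
P(W=1 | obs) = 1/16 / 37/144 = 9/37
P(W=2 | obs) = 7/108 / 37/144 = 28/111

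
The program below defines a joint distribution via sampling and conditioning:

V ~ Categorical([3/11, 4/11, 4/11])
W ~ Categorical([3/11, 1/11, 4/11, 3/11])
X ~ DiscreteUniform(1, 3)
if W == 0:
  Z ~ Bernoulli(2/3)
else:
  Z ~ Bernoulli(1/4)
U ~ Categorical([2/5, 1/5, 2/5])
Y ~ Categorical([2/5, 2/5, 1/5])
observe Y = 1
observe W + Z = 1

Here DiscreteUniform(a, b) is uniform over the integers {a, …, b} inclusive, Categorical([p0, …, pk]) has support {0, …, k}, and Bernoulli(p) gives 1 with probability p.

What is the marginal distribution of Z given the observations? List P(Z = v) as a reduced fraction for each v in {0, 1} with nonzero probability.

Enumerate traces; 54 have nonzero weight after conditioning:
  (V=0, W=0, X=1, Z=1, U=0, Y=1) weight 8/3025
  (V=0, W=0, X=1, Z=1, U=1, Y=1) weight 4/3025
  (V=0, W=0, X=1, Z=1, U=2, Y=1) weight 8/3025
  (V=0, W=0, X=2, Z=1, U=0, Y=1) weight 8/3025
  (V=0, W=0, X=2, Z=1, U=1, Y=1) weight 4/3025
  (V=0, W=0, X=2, Z=1, U=2, Y=1) weight 8/3025
  (V=0, W=0, X=3, Z=1, U=0, Y=1) weight 8/3025
  (V=0, W=0, X=3, Z=1, U=1, Y=1) weight 4/3025
  (V=0, W=1, X=1, Z=0, U=0, Y=1) weight 3/3025
  … 45 more
Group by Z:
  weight(Z=0) = 3/110
  weight(Z=1) = 4/55
Total weight = 3/110 + 4/55 = 1/10
P(Z=0 | obs) = 3/110 / 1/10 = 3/11
P(Z=1 | obs) = 4/55 / 1/10 = 8/11

P(Z=0) = 3/11, P(Z=1) = 8/11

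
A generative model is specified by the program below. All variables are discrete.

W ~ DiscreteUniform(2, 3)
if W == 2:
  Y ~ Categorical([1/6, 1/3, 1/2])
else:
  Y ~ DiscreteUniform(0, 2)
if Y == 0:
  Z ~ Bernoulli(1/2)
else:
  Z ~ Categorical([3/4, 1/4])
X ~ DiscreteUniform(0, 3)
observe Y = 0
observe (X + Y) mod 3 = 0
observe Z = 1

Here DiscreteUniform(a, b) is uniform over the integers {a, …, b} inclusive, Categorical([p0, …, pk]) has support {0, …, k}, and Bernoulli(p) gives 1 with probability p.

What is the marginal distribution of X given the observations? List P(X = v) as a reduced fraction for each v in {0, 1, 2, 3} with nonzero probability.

P(X=0) = 1/2, P(X=3) = 1/2

Enumerate traces; 4 have nonzero weight after conditioning:
  (W=2, Y=0, Z=1, X=0) weight 1/96
  (W=2, Y=0, Z=1, X=3) weight 1/96
  (W=3, Y=0, Z=1, X=0) weight 1/48
  (W=3, Y=0, Z=1, X=3) weight 1/48
Group by X:
  weight(X=0) = 1/32
  weight(X=3) = 1/32
Total weight = 1/32 + 1/32 = 1/16
P(X=0 | obs) = 1/32 / 1/16 = 1/2
P(X=3 | obs) = 1/32 / 1/16 = 1/2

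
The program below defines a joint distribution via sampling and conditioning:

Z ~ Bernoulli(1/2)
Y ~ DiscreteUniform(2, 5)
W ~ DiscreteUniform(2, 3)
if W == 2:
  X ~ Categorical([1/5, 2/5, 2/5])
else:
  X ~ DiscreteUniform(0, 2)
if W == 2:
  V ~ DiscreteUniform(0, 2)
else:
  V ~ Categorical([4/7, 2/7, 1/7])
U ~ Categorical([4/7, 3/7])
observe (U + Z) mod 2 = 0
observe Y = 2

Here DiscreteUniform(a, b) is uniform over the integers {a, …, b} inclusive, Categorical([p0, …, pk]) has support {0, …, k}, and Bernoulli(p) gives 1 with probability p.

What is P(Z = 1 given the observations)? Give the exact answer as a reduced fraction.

Enumerate traces; 36 have nonzero weight after conditioning:
  (Z=0, Y=2, W=2, X=0, V=0, U=0) weight 1/420
  (Z=0, Y=2, W=2, X=0, V=1, U=0) weight 1/420
  (Z=0, Y=2, W=2, X=0, V=2, U=0) weight 1/420
  (Z=0, Y=2, W=2, X=1, V=0, U=0) weight 1/210
  (Z=0, Y=2, W=2, X=1, V=1, U=0) weight 1/210
  (Z=0, Y=2, W=2, X=1, V=2, U=0) weight 1/210
  (Z=0, Y=2, W=2, X=2, V=0, U=0) weight 1/210
  (Z=0, Y=2, W=2, X=2, V=1, U=0) weight 1/210
  (Z=1, Y=2, W=2, X=0, V=0, U=1) weight 1/560
  … 27 more
Group by Z:
  weight(Z=0) = 1/14
  weight(Z=1) = 3/56
Total weight = 1/14 + 3/56 = 1/8
P(Z=0 | obs) = 1/14 / 1/8 = 4/7
P(Z=1 | obs) = 3/56 / 1/8 = 3/7

P(Z = 1 | obs) = 3/7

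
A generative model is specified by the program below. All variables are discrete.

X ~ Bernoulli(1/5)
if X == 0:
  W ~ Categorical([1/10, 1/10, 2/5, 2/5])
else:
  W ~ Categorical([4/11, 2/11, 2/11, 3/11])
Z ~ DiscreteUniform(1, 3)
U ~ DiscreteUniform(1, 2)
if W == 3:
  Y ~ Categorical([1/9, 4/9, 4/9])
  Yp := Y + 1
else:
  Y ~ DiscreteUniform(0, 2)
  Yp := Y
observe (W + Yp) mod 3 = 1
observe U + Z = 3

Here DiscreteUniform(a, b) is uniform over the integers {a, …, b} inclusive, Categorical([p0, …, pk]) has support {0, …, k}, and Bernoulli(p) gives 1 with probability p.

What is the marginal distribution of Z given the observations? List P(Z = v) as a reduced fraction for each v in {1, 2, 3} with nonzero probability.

Enumerate traces; 16 have nonzero weight after conditioning:
  (X=0, W=0, Z=1, U=2, Y=1) weight 1/225
  (X=0, W=0, Z=2, U=1, Y=1) weight 1/225
  (X=0, W=1, Z=1, U=2, Y=0) weight 1/225
  (X=0, W=1, Z=2, U=1, Y=0) weight 1/225
  (X=0, W=2, Z=1, U=2, Y=2) weight 4/225
  (X=0, W=2, Z=2, U=1, Y=2) weight 4/225
  (X=0, W=3, Z=1, U=2, Y=0) weight 4/675
  (X=0, W=3, Z=2, U=1, Y=0) weight 4/675
  … 8 more
Group by Z:
  weight(Z=1) = 619/14850
  weight(Z=2) = 619/14850
Total weight = 619/14850 + 619/14850 = 619/7425
P(Z=1 | obs) = 619/14850 / 619/7425 = 1/2
P(Z=2 | obs) = 619/14850 / 619/7425 = 1/2

P(Z=1) = 1/2, P(Z=2) = 1/2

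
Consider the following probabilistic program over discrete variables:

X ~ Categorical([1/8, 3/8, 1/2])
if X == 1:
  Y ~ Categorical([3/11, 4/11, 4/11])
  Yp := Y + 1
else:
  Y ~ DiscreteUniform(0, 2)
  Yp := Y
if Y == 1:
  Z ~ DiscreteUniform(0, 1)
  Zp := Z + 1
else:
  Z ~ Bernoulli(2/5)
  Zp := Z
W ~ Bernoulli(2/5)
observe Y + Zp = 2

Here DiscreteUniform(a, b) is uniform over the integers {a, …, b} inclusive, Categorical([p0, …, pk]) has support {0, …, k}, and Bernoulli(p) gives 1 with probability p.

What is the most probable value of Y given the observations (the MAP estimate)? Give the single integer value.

Enumerate traces; 12 have nonzero weight after conditioning:
  (X=0, Y=1, Z=0, W=0) weight 1/80
  (X=0, Y=1, Z=0, W=1) weight 1/120
  (X=0, Y=2, Z=0, W=0) weight 3/200
  (X=0, Y=2, Z=0, W=1) weight 1/100
  (X=1, Y=1, Z=0, W=0) weight 9/220
  (X=1, Y=1, Z=0, W=1) weight 3/110
  (X=1, Y=2, Z=0, W=0) weight 27/550
  (X=1, Y=2, Z=0, W=1) weight 9/275
  … 4 more
Group by Y:
  weight(Y=1) = 91/528
  weight(Y=2) = 91/440
Total weight = 91/528 + 91/440 = 91/240
P(Y=1 | obs) = 91/528 / 91/240 = 5/11
P(Y=2 | obs) = 91/440 / 91/240 = 6/11
argmax = 2

argmax_v P(Y = v | obs) = 2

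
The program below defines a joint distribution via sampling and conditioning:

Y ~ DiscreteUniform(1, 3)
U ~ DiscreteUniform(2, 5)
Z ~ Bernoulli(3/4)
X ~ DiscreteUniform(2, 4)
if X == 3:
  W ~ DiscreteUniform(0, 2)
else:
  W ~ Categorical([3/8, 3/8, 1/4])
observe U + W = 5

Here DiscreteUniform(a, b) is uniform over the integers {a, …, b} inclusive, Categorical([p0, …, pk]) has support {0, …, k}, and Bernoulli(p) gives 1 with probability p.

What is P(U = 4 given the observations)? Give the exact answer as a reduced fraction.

P(U = 4 | obs) = 13/36

Enumerate traces; 54 have nonzero weight after conditioning:
  (Y=1, U=3, Z=0, X=2, W=2) weight 1/576
  (Y=1, U=3, Z=0, X=3, W=2) weight 1/432
  (Y=1, U=3, Z=0, X=4, W=2) weight 1/576
  (Y=1, U=3, Z=1, X=2, W=2) weight 1/192
  (Y=1, U=3, Z=1, X=3, W=2) weight 1/144
  (Y=1, U=3, Z=1, X=4, W=2) weight 1/192
  (Y=1, U=4, Z=0, X=2, W=1) weight 1/384
  (Y=1, U=4, Z=0, X=3, W=1) weight 1/432
  (Y=1, U=5, Z=0, X=2, W=0) weight 1/384
  … 45 more
Group by U:
  weight(U=3) = 5/72
  weight(U=4) = 13/144
  weight(U=5) = 13/144
Total weight = 5/72 + 13/144 + 13/144 = 1/4
P(U=3 | obs) = 5/72 / 1/4 = 5/18
P(U=4 | obs) = 13/144 / 1/4 = 13/36
P(U=5 | obs) = 13/144 / 1/4 = 13/36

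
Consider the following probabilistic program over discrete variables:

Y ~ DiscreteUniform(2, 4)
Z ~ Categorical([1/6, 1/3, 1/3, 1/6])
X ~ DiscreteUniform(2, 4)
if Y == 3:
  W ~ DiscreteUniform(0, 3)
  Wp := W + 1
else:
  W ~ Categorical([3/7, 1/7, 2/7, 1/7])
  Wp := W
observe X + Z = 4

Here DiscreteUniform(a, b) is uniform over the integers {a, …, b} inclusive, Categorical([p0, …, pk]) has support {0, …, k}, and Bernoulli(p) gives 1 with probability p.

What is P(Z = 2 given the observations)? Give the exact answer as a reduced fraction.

Enumerate traces; 36 have nonzero weight after conditioning:
  (Y=2, Z=0, X=4, W=0) weight 1/126
  (Y=2, Z=0, X=4, W=1) weight 1/378
  (Y=2, Z=0, X=4, W=2) weight 1/189
  (Y=2, Z=0, X=4, W=3) weight 1/378
  (Y=2, Z=1, X=3, W=0) weight 1/63
  (Y=2, Z=1, X=3, W=1) weight 1/189
  (Y=2, Z=1, X=3, W=2) weight 2/189
  (Y=2, Z=1, X=3, W=3) weight 1/189
  (Y=2, Z=2, X=2, W=0) weight 1/63
  … 27 more
Group by Z:
  weight(Z=0) = 1/18
  weight(Z=1) = 1/9
  weight(Z=2) = 1/9
Total weight = 1/18 + 1/9 + 1/9 = 5/18
P(Z=0 | obs) = 1/18 / 5/18 = 1/5
P(Z=1 | obs) = 1/9 / 5/18 = 2/5
P(Z=2 | obs) = 1/9 / 5/18 = 2/5

P(Z = 2 | obs) = 2/5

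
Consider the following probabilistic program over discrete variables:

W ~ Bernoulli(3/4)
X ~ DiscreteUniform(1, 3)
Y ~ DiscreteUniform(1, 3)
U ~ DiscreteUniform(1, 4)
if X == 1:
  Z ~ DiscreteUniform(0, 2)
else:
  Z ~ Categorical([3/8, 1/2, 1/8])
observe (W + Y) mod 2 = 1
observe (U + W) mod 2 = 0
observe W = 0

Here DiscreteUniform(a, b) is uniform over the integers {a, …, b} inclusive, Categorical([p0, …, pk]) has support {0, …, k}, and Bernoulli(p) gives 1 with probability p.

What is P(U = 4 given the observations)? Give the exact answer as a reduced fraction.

Enumerate traces; 36 have nonzero weight after conditioning:
  (W=0, X=1, Y=1, U=2, Z=0) weight 1/432
  (W=0, X=1, Y=1, U=2, Z=1) weight 1/432
  (W=0, X=1, Y=1, U=2, Z=2) weight 1/432
  (W=0, X=1, Y=1, U=4, Z=0) weight 1/432
  (W=0, X=1, Y=1, U=4, Z=1) weight 1/432
  (W=0, X=1, Y=1, U=4, Z=2) weight 1/432
  (W=0, X=1, Y=3, U=2, Z=0) weight 1/432
  (W=0, X=1, Y=3, U=2, Z=1) weight 1/432
  … 28 more
Group by U:
  weight(U=2) = 1/24
  weight(U=4) = 1/24
Total weight = 1/24 + 1/24 = 1/12
P(U=2 | obs) = 1/24 / 1/12 = 1/2
P(U=4 | obs) = 1/24 / 1/12 = 1/2

P(U = 4 | obs) = 1/2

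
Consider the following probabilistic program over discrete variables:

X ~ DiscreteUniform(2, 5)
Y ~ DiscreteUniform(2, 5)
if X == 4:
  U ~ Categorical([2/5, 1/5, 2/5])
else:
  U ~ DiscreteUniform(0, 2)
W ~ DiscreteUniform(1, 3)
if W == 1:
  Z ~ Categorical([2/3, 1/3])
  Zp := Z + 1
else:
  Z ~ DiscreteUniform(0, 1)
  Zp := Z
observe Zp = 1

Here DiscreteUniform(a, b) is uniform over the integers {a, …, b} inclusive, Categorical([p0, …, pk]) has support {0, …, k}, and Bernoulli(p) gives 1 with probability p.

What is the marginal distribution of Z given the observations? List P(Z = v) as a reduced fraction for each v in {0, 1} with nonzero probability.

Enumerate traces; 144 have nonzero weight after conditioning:
  (X=2, Y=2, U=0, W=1, Z=0) weight 1/216
  (X=2, Y=2, U=0, W=2, Z=1) weight 1/288
  (X=2, Y=2, U=0, W=3, Z=1) weight 1/288
  (X=2, Y=2, U=1, W=1, Z=0) weight 1/216
  (X=2, Y=2, U=1, W=2, Z=1) weight 1/288
  (X=2, Y=2, U=1, W=3, Z=1) weight 1/288
  (X=2, Y=2, U=2, W=1, Z=0) weight 1/216
  (X=2, Y=2, U=2, W=2, Z=1) weight 1/288
  … 136 more
Group by Z:
  weight(Z=0) = 2/9
  weight(Z=1) = 1/3
Total weight = 2/9 + 1/3 = 5/9
P(Z=0 | obs) = 2/9 / 5/9 = 2/5
P(Z=1 | obs) = 1/3 / 5/9 = 3/5

P(Z=0) = 2/5, P(Z=1) = 3/5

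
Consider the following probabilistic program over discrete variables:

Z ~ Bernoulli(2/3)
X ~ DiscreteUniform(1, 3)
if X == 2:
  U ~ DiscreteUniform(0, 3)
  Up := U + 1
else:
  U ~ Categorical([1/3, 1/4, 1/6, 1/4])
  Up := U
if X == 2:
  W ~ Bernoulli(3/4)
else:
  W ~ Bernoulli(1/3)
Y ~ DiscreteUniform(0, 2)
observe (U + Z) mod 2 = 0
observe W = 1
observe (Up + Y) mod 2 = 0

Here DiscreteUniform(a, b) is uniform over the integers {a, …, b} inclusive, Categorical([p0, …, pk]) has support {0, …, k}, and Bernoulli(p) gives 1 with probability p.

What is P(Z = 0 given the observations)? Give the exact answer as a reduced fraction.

Enumerate traces; 18 have nonzero weight after conditioning:
  (Z=0, X=1, U=0, W=1, Y=0) weight 1/243
  (Z=0, X=1, U=0, W=1, Y=2) weight 1/243
  (Z=0, X=1, U=2, W=1, Y=0) weight 1/486
  (Z=0, X=1, U=2, W=1, Y=2) weight 1/486
  (Z=0, X=2, U=0, W=1, Y=1) weight 1/144
  (Z=0, X=2, U=2, W=1, Y=1) weight 1/144
  (Z=0, X=3, U=0, W=1, Y=0) weight 1/243
  (Z=0, X=3, U=0, W=1, Y=2) weight 1/243
  (Z=1, X=1, U=1, W=1, Y=1) weight 1/162
  … 9 more
Group by Z:
  weight(Z=0) = 25/648
  weight(Z=1) = 13/162
Total weight = 25/648 + 13/162 = 77/648
P(Z=0 | obs) = 25/648 / 77/648 = 25/77
P(Z=1 | obs) = 13/162 / 77/648 = 52/77

P(Z = 0 | obs) = 25/77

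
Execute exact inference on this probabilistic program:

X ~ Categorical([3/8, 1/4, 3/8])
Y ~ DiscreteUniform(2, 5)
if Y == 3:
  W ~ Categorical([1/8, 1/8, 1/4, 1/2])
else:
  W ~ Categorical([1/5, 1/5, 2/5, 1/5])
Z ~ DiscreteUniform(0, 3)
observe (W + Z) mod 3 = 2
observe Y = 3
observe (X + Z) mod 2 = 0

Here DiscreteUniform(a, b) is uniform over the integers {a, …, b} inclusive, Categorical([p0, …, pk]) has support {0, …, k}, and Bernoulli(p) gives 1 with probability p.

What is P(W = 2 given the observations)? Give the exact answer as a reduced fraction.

Enumerate traces; 8 have nonzero weight after conditioning:
  (X=0, Y=3, W=0, Z=2) weight 3/1024
  (X=0, Y=3, W=2, Z=0) weight 3/512
  (X=0, Y=3, W=3, Z=2) weight 3/256
  (X=1, Y=3, W=1, Z=1) weight 1/512
  (X=1, Y=3, W=2, Z=3) weight 1/256
  (X=2, Y=3, W=0, Z=2) weight 3/1024
  (X=2, Y=3, W=2, Z=0) weight 3/512
  (X=2, Y=3, W=3, Z=2) weight 3/256
Group by W:
  weight(W=0) = 3/512
  weight(W=1) = 1/512
  weight(W=2) = 1/64
  weight(W=3) = 3/128
Total weight = 3/512 + 1/512 + 1/64 + 3/128 = 3/64
P(W=0 | obs) = 3/512 / 3/64 = 1/8
P(W=1 | obs) = 1/512 / 3/64 = 1/24
P(W=2 | obs) = 1/64 / 3/64 = 1/3
P(W=3 | obs) = 3/128 / 3/64 = 1/2

P(W = 2 | obs) = 1/3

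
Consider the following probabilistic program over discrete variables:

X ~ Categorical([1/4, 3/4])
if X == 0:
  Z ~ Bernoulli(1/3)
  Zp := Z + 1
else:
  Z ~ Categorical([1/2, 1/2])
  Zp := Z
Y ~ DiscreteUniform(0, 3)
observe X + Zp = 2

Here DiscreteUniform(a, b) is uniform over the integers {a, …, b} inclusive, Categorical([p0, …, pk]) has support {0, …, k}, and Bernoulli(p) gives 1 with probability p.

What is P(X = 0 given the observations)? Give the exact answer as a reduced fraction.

P(X = 0 | obs) = 2/11

Enumerate traces; 8 have nonzero weight after conditioning:
  (X=0, Z=1, Y=0) weight 1/48
  (X=0, Z=1, Y=1) weight 1/48
  (X=0, Z=1, Y=2) weight 1/48
  (X=0, Z=1, Y=3) weight 1/48
  (X=1, Z=1, Y=0) weight 3/32
  (X=1, Z=1, Y=1) weight 3/32
  (X=1, Z=1, Y=2) weight 3/32
  (X=1, Z=1, Y=3) weight 3/32
Group by X:
  weight(X=0) = 1/12
  weight(X=1) = 3/8
Total weight = 1/12 + 3/8 = 11/24
P(X=0 | obs) = 1/12 / 11/24 = 2/11
P(X=1 | obs) = 3/8 / 11/24 = 9/11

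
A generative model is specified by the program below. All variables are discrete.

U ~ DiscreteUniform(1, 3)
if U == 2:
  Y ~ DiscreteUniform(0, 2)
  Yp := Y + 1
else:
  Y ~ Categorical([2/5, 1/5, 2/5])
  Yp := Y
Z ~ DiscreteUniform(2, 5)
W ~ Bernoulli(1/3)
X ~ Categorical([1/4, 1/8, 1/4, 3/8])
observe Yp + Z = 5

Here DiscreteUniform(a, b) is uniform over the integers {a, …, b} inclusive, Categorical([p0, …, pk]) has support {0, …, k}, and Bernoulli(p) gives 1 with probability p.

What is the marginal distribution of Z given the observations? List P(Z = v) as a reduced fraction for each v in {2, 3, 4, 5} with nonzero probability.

Enumerate traces; 72 have nonzero weight after conditioning:
  (U=1, Y=0, Z=5, W=0, X=0) weight 1/180
  (U=1, Y=0, Z=5, W=0, X=1) weight 1/360
  (U=1, Y=0, Z=5, W=0, X=2) weight 1/180
  (U=1, Y=0, Z=5, W=0, X=3) weight 1/120
  (U=1, Y=0, Z=5, W=1, X=0) weight 1/360
  (U=1, Y=0, Z=5, W=1, X=1) weight 1/720
  (U=1, Y=0, Z=5, W=1, X=2) weight 1/360
  (U=1, Y=0, Z=5, W=1, X=3) weight 1/240
  (U=1, Y=1, Z=4, W=0, X=0) weight 1/360
  (U=1, Y=2, Z=3, W=0, X=0) weight 1/180
  … 62 more
Group by Z:
  weight(Z=2) = 1/36
  weight(Z=3) = 17/180
  weight(Z=4) = 11/180
  weight(Z=5) = 1/15
Total weight = 1/36 + 17/180 + 11/180 + 1/15 = 1/4
P(Z=2 | obs) = 1/36 / 1/4 = 1/9
P(Z=3 | obs) = 17/180 / 1/4 = 17/45
P(Z=4 | obs) = 11/180 / 1/4 = 11/45
P(Z=5 | obs) = 1/15 / 1/4 = 4/15

P(Z=2) = 1/9, P(Z=3) = 17/45, P(Z=4) = 11/45, P(Z=5) = 4/15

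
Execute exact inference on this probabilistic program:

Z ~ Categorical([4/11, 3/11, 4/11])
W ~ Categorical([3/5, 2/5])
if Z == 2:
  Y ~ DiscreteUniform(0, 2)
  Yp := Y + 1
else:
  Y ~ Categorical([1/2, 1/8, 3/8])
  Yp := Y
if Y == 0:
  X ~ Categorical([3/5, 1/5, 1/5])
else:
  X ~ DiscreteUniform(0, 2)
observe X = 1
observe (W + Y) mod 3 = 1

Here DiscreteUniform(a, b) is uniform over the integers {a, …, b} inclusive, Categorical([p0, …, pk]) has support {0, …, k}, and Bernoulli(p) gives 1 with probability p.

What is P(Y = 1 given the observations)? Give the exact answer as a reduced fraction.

Enumerate traces; 6 have nonzero weight after conditioning:
  (Z=0, W=0, Y=1, X=1) weight 1/110
  (Z=0, W=1, Y=0, X=1) weight 4/275
  (Z=1, W=0, Y=1, X=1) weight 3/440
  (Z=1, W=1, Y=0, X=1) weight 3/275
  (Z=2, W=0, Y=1, X=1) weight 4/165
  (Z=2, W=1, Y=0, X=1) weight 8/825
Group by Y:
  weight(Y=0) = 29/825
  weight(Y=1) = 53/1320
Total weight = 29/825 + 53/1320 = 497/6600
P(Y=0 | obs) = 29/825 / 497/6600 = 232/497
P(Y=1 | obs) = 53/1320 / 497/6600 = 265/497

P(Y = 1 | obs) = 265/497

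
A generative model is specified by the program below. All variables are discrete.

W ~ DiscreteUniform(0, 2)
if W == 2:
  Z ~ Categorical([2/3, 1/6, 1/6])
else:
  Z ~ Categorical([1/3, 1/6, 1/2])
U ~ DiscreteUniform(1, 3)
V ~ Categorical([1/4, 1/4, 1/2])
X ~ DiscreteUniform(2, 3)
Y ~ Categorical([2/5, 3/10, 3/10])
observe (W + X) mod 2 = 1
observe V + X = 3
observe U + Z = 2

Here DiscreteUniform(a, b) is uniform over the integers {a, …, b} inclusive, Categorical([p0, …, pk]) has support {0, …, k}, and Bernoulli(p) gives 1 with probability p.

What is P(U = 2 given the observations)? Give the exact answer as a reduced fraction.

P(U = 2 | obs) = 8/11

Enumerate traces; 18 have nonzero weight after conditioning:
  (W=0, Z=0, U=2, V=0, X=3, Y=0) weight 1/540
  (W=0, Z=0, U=2, V=0, X=3, Y=1) weight 1/720
  (W=0, Z=0, U=2, V=0, X=3, Y=2) weight 1/720
  (W=0, Z=1, U=1, V=0, X=3, Y=0) weight 1/1080
  (W=0, Z=1, U=1, V=0, X=3, Y=1) weight 1/1440
  (W=0, Z=1, U=1, V=0, X=3, Y=2) weight 1/1440
  (W=1, Z=0, U=2, V=1, X=2, Y=0) weight 1/540
  (W=1, Z=0, U=2, V=1, X=2, Y=1) weight 1/720
  … 10 more
Group by U:
  weight(U=1) = 1/144
  weight(U=2) = 1/54
Total weight = 1/144 + 1/54 = 11/432
P(U=1 | obs) = 1/144 / 11/432 = 3/11
P(U=2 | obs) = 1/54 / 11/432 = 8/11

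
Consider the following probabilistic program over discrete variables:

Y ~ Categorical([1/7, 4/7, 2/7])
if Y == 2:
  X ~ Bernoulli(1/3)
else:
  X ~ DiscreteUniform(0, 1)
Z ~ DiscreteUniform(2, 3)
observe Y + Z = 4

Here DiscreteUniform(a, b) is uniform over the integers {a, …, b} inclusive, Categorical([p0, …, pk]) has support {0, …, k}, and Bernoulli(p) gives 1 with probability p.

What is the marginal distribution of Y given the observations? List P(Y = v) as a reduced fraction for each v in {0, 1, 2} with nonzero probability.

Enumerate traces; 4 have nonzero weight after conditioning:
  (Y=1, X=0, Z=3) weight 1/7
  (Y=1, X=1, Z=3) weight 1/7
  (Y=2, X=0, Z=2) weight 2/21
  (Y=2, X=1, Z=2) weight 1/21
Group by Y:
  weight(Y=1) = 2/7
  weight(Y=2) = 1/7
Total weight = 2/7 + 1/7 = 3/7
P(Y=1 | obs) = 2/7 / 3/7 = 2/3
P(Y=2 | obs) = 1/7 / 3/7 = 1/3

P(Y=1) = 2/3, P(Y=2) = 1/3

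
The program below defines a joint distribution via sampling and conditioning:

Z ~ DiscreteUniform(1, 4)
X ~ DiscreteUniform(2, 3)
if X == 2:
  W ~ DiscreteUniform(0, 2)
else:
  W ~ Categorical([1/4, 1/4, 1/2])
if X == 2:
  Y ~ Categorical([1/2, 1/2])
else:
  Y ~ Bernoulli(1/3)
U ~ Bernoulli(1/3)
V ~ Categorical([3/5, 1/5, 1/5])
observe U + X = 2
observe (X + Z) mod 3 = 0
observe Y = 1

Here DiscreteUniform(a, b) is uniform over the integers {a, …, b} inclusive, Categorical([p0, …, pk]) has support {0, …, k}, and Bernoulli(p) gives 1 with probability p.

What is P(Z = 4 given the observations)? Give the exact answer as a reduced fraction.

Enumerate traces; 18 have nonzero weight after conditioning:
  (Z=1, X=2, W=0, Y=1, U=0, V=0) weight 1/120
  (Z=1, X=2, W=0, Y=1, U=0, V=1) weight 1/360
  (Z=1, X=2, W=0, Y=1, U=0, V=2) weight 1/360
  (Z=1, X=2, W=1, Y=1, U=0, V=0) weight 1/120
  (Z=1, X=2, W=1, Y=1, U=0, V=1) weight 1/360
  (Z=1, X=2, W=1, Y=1, U=0, V=2) weight 1/360
  (Z=1, X=2, W=2, Y=1, U=0, V=0) weight 1/120
  (Z=1, X=2, W=2, Y=1, U=0, V=1) weight 1/360
  (Z=4, X=2, W=0, Y=1, U=0, V=0) weight 1/120
  … 9 more
Group by Z:
  weight(Z=1) = 1/24
  weight(Z=4) = 1/24
Total weight = 1/24 + 1/24 = 1/12
P(Z=1 | obs) = 1/24 / 1/12 = 1/2
P(Z=4 | obs) = 1/24 / 1/12 = 1/2

P(Z = 4 | obs) = 1/2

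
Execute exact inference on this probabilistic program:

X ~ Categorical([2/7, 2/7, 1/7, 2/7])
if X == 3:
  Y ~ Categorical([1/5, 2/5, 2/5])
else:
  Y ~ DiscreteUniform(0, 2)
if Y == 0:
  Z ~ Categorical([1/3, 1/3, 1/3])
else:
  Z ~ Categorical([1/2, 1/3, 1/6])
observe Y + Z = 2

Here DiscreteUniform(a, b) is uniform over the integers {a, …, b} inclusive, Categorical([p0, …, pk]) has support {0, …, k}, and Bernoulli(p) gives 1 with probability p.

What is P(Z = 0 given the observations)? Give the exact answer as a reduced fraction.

P(Z = 0 | obs) = 111/247

Enumerate traces; 12 have nonzero weight after conditioning:
  (X=0, Y=0, Z=2) weight 2/63
  (X=0, Y=1, Z=1) weight 2/63
  (X=0, Y=2, Z=0) weight 1/21
  (X=1, Y=0, Z=2) weight 2/63
  (X=1, Y=1, Z=1) weight 2/63
  (X=1, Y=2, Z=0) weight 1/21
  (X=2, Y=0, Z=2) weight 1/63
  (X=2, Y=1, Z=1) weight 1/63
  … 4 more
Group by Z:
  weight(Z=0) = 37/210
  weight(Z=1) = 37/315
  weight(Z=2) = 31/315
Total weight = 37/210 + 37/315 + 31/315 = 247/630
P(Z=0 | obs) = 37/210 / 247/630 = 111/247
P(Z=1 | obs) = 37/315 / 247/630 = 74/247
P(Z=2 | obs) = 31/315 / 247/630 = 62/247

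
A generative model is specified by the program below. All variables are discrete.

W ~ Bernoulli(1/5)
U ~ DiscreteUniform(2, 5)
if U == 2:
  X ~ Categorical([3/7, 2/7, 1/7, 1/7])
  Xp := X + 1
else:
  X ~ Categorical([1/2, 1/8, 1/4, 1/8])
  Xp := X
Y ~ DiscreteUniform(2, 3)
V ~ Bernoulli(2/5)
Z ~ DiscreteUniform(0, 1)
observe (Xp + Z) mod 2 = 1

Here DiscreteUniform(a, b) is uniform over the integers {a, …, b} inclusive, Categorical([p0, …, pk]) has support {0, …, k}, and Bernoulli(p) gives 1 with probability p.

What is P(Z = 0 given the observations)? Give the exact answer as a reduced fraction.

Enumerate traces; 128 have nonzero weight after conditioning:
  (W=0, U=2, X=0, Y=2, V=0, Z=0) weight 9/700
  (W=0, U=2, X=0, Y=2, V=1, Z=0) weight 3/350
  (W=0, U=2, X=0, Y=3, V=0, Z=0) weight 9/700
  (W=0, U=2, X=0, Y=3, V=1, Z=0) weight 3/350
  (W=0, U=2, X=1, Y=2, V=0, Z=1) weight 3/350
  (W=0, U=2, X=1, Y=2, V=1, Z=1) weight 1/175
  (W=0, U=2, X=1, Y=3, V=0, Z=1) weight 3/350
  (W=0, U=2, X=1, Y=3, V=1, Z=1) weight 1/175
  … 120 more
Group by Z:
  weight(Z=0) = 37/224
  weight(Z=1) = 75/224
Total weight = 37/224 + 75/224 = 1/2
P(Z=0 | obs) = 37/224 / 1/2 = 37/112
P(Z=1 | obs) = 75/224 / 1/2 = 75/112

P(Z = 0 | obs) = 37/112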